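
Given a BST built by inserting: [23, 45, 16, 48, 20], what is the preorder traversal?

Tree insertion order: [23, 45, 16, 48, 20]
Tree (level-order array): [23, 16, 45, None, 20, None, 48]
Preorder traversal: [23, 16, 20, 45, 48]


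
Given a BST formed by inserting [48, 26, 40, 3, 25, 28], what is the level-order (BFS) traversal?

Tree insertion order: [48, 26, 40, 3, 25, 28]
Tree (level-order array): [48, 26, None, 3, 40, None, 25, 28]
BFS from the root, enqueuing left then right child of each popped node:
  queue [48] -> pop 48, enqueue [26], visited so far: [48]
  queue [26] -> pop 26, enqueue [3, 40], visited so far: [48, 26]
  queue [3, 40] -> pop 3, enqueue [25], visited so far: [48, 26, 3]
  queue [40, 25] -> pop 40, enqueue [28], visited so far: [48, 26, 3, 40]
  queue [25, 28] -> pop 25, enqueue [none], visited so far: [48, 26, 3, 40, 25]
  queue [28] -> pop 28, enqueue [none], visited so far: [48, 26, 3, 40, 25, 28]
Result: [48, 26, 3, 40, 25, 28]


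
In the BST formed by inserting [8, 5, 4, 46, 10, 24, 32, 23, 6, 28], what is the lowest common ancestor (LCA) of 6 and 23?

Tree insertion order: [8, 5, 4, 46, 10, 24, 32, 23, 6, 28]
Tree (level-order array): [8, 5, 46, 4, 6, 10, None, None, None, None, None, None, 24, 23, 32, None, None, 28]
In a BST, the LCA of p=6, q=23 is the first node v on the
root-to-leaf path with p <= v <= q (go left if both < v, right if both > v).
Walk from root:
  at 8: 6 <= 8 <= 23, this is the LCA
LCA = 8


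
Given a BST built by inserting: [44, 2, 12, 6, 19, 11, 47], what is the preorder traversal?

Tree insertion order: [44, 2, 12, 6, 19, 11, 47]
Tree (level-order array): [44, 2, 47, None, 12, None, None, 6, 19, None, 11]
Preorder traversal: [44, 2, 12, 6, 11, 19, 47]


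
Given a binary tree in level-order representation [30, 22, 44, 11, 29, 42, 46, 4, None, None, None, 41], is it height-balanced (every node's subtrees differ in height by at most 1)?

Tree (level-order array): [30, 22, 44, 11, 29, 42, 46, 4, None, None, None, 41]
Definition: a tree is height-balanced if, at every node, |h(left) - h(right)| <= 1 (empty subtree has height -1).
Bottom-up per-node check:
  node 4: h_left=-1, h_right=-1, diff=0 [OK], height=0
  node 11: h_left=0, h_right=-1, diff=1 [OK], height=1
  node 29: h_left=-1, h_right=-1, diff=0 [OK], height=0
  node 22: h_left=1, h_right=0, diff=1 [OK], height=2
  node 41: h_left=-1, h_right=-1, diff=0 [OK], height=0
  node 42: h_left=0, h_right=-1, diff=1 [OK], height=1
  node 46: h_left=-1, h_right=-1, diff=0 [OK], height=0
  node 44: h_left=1, h_right=0, diff=1 [OK], height=2
  node 30: h_left=2, h_right=2, diff=0 [OK], height=3
All nodes satisfy the balance condition.
Result: Balanced


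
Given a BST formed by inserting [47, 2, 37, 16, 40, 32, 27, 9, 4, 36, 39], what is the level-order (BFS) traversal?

Tree insertion order: [47, 2, 37, 16, 40, 32, 27, 9, 4, 36, 39]
Tree (level-order array): [47, 2, None, None, 37, 16, 40, 9, 32, 39, None, 4, None, 27, 36]
BFS from the root, enqueuing left then right child of each popped node:
  queue [47] -> pop 47, enqueue [2], visited so far: [47]
  queue [2] -> pop 2, enqueue [37], visited so far: [47, 2]
  queue [37] -> pop 37, enqueue [16, 40], visited so far: [47, 2, 37]
  queue [16, 40] -> pop 16, enqueue [9, 32], visited so far: [47, 2, 37, 16]
  queue [40, 9, 32] -> pop 40, enqueue [39], visited so far: [47, 2, 37, 16, 40]
  queue [9, 32, 39] -> pop 9, enqueue [4], visited so far: [47, 2, 37, 16, 40, 9]
  queue [32, 39, 4] -> pop 32, enqueue [27, 36], visited so far: [47, 2, 37, 16, 40, 9, 32]
  queue [39, 4, 27, 36] -> pop 39, enqueue [none], visited so far: [47, 2, 37, 16, 40, 9, 32, 39]
  queue [4, 27, 36] -> pop 4, enqueue [none], visited so far: [47, 2, 37, 16, 40, 9, 32, 39, 4]
  queue [27, 36] -> pop 27, enqueue [none], visited so far: [47, 2, 37, 16, 40, 9, 32, 39, 4, 27]
  queue [36] -> pop 36, enqueue [none], visited so far: [47, 2, 37, 16, 40, 9, 32, 39, 4, 27, 36]
Result: [47, 2, 37, 16, 40, 9, 32, 39, 4, 27, 36]


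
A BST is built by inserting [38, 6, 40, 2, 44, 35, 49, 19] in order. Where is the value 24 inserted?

Starting tree (level order): [38, 6, 40, 2, 35, None, 44, None, None, 19, None, None, 49]
Insertion path: 38 -> 6 -> 35 -> 19
Result: insert 24 as right child of 19
Final tree (level order): [38, 6, 40, 2, 35, None, 44, None, None, 19, None, None, 49, None, 24]


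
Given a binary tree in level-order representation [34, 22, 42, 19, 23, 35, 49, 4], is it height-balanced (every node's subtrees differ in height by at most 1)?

Tree (level-order array): [34, 22, 42, 19, 23, 35, 49, 4]
Definition: a tree is height-balanced if, at every node, |h(left) - h(right)| <= 1 (empty subtree has height -1).
Bottom-up per-node check:
  node 4: h_left=-1, h_right=-1, diff=0 [OK], height=0
  node 19: h_left=0, h_right=-1, diff=1 [OK], height=1
  node 23: h_left=-1, h_right=-1, diff=0 [OK], height=0
  node 22: h_left=1, h_right=0, diff=1 [OK], height=2
  node 35: h_left=-1, h_right=-1, diff=0 [OK], height=0
  node 49: h_left=-1, h_right=-1, diff=0 [OK], height=0
  node 42: h_left=0, h_right=0, diff=0 [OK], height=1
  node 34: h_left=2, h_right=1, diff=1 [OK], height=3
All nodes satisfy the balance condition.
Result: Balanced


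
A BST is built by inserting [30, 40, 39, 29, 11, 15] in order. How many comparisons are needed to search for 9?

Search path for 9: 30 -> 29 -> 11
Found: False
Comparisons: 3


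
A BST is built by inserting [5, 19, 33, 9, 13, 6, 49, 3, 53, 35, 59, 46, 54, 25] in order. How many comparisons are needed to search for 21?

Search path for 21: 5 -> 19 -> 33 -> 25
Found: False
Comparisons: 4


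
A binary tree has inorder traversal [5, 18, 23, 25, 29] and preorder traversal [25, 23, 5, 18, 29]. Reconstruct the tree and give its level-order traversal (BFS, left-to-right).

Inorder:  [5, 18, 23, 25, 29]
Preorder: [25, 23, 5, 18, 29]
Algorithm: preorder visits root first, so consume preorder in order;
for each root, split the current inorder slice at that value into
left-subtree inorder and right-subtree inorder, then recurse.
Recursive splits:
  root=25; inorder splits into left=[5, 18, 23], right=[29]
  root=23; inorder splits into left=[5, 18], right=[]
  root=5; inorder splits into left=[], right=[18]
  root=18; inorder splits into left=[], right=[]
  root=29; inorder splits into left=[], right=[]
Reconstructed level-order: [25, 23, 29, 5, 18]


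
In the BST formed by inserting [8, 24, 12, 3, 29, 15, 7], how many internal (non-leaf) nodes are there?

Tree built from: [8, 24, 12, 3, 29, 15, 7]
Tree (level-order array): [8, 3, 24, None, 7, 12, 29, None, None, None, 15]
Rule: An internal node has at least one child.
Per-node child counts:
  node 8: 2 child(ren)
  node 3: 1 child(ren)
  node 7: 0 child(ren)
  node 24: 2 child(ren)
  node 12: 1 child(ren)
  node 15: 0 child(ren)
  node 29: 0 child(ren)
Matching nodes: [8, 3, 24, 12]
Count of internal (non-leaf) nodes: 4


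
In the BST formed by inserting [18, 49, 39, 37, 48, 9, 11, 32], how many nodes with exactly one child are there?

Tree built from: [18, 49, 39, 37, 48, 9, 11, 32]
Tree (level-order array): [18, 9, 49, None, 11, 39, None, None, None, 37, 48, 32]
Rule: These are nodes with exactly 1 non-null child.
Per-node child counts:
  node 18: 2 child(ren)
  node 9: 1 child(ren)
  node 11: 0 child(ren)
  node 49: 1 child(ren)
  node 39: 2 child(ren)
  node 37: 1 child(ren)
  node 32: 0 child(ren)
  node 48: 0 child(ren)
Matching nodes: [9, 49, 37]
Count of nodes with exactly one child: 3


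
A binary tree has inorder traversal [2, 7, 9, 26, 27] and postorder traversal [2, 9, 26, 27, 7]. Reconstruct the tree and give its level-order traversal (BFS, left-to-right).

Inorder:   [2, 7, 9, 26, 27]
Postorder: [2, 9, 26, 27, 7]
Algorithm: postorder visits root last, so walk postorder right-to-left;
each value is the root of the current inorder slice — split it at that
value, recurse on the right subtree first, then the left.
Recursive splits:
  root=7; inorder splits into left=[2], right=[9, 26, 27]
  root=27; inorder splits into left=[9, 26], right=[]
  root=26; inorder splits into left=[9], right=[]
  root=9; inorder splits into left=[], right=[]
  root=2; inorder splits into left=[], right=[]
Reconstructed level-order: [7, 2, 27, 26, 9]


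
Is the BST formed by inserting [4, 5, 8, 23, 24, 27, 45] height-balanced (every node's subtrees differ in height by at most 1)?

Tree (level-order array): [4, None, 5, None, 8, None, 23, None, 24, None, 27, None, 45]
Definition: a tree is height-balanced if, at every node, |h(left) - h(right)| <= 1 (empty subtree has height -1).
Bottom-up per-node check:
  node 45: h_left=-1, h_right=-1, diff=0 [OK], height=0
  node 27: h_left=-1, h_right=0, diff=1 [OK], height=1
  node 24: h_left=-1, h_right=1, diff=2 [FAIL (|-1-1|=2 > 1)], height=2
  node 23: h_left=-1, h_right=2, diff=3 [FAIL (|-1-2|=3 > 1)], height=3
  node 8: h_left=-1, h_right=3, diff=4 [FAIL (|-1-3|=4 > 1)], height=4
  node 5: h_left=-1, h_right=4, diff=5 [FAIL (|-1-4|=5 > 1)], height=5
  node 4: h_left=-1, h_right=5, diff=6 [FAIL (|-1-5|=6 > 1)], height=6
Node 24 violates the condition: |-1 - 1| = 2 > 1.
Result: Not balanced


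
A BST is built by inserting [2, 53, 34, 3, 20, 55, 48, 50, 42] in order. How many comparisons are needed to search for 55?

Search path for 55: 2 -> 53 -> 55
Found: True
Comparisons: 3


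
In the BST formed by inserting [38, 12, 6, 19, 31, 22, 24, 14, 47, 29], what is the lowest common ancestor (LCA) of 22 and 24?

Tree insertion order: [38, 12, 6, 19, 31, 22, 24, 14, 47, 29]
Tree (level-order array): [38, 12, 47, 6, 19, None, None, None, None, 14, 31, None, None, 22, None, None, 24, None, 29]
In a BST, the LCA of p=22, q=24 is the first node v on the
root-to-leaf path with p <= v <= q (go left if both < v, right if both > v).
Walk from root:
  at 38: both 22 and 24 < 38, go left
  at 12: both 22 and 24 > 12, go right
  at 19: both 22 and 24 > 19, go right
  at 31: both 22 and 24 < 31, go left
  at 22: 22 <= 22 <= 24, this is the LCA
LCA = 22


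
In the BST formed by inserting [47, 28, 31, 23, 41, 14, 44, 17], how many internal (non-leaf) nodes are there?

Tree built from: [47, 28, 31, 23, 41, 14, 44, 17]
Tree (level-order array): [47, 28, None, 23, 31, 14, None, None, 41, None, 17, None, 44]
Rule: An internal node has at least one child.
Per-node child counts:
  node 47: 1 child(ren)
  node 28: 2 child(ren)
  node 23: 1 child(ren)
  node 14: 1 child(ren)
  node 17: 0 child(ren)
  node 31: 1 child(ren)
  node 41: 1 child(ren)
  node 44: 0 child(ren)
Matching nodes: [47, 28, 23, 14, 31, 41]
Count of internal (non-leaf) nodes: 6


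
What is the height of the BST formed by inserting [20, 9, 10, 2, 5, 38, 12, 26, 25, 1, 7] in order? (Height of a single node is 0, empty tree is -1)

Insertion order: [20, 9, 10, 2, 5, 38, 12, 26, 25, 1, 7]
Tree (level-order array): [20, 9, 38, 2, 10, 26, None, 1, 5, None, 12, 25, None, None, None, None, 7]
Compute height bottom-up (empty subtree = -1):
  height(1) = 1 + max(-1, -1) = 0
  height(7) = 1 + max(-1, -1) = 0
  height(5) = 1 + max(-1, 0) = 1
  height(2) = 1 + max(0, 1) = 2
  height(12) = 1 + max(-1, -1) = 0
  height(10) = 1 + max(-1, 0) = 1
  height(9) = 1 + max(2, 1) = 3
  height(25) = 1 + max(-1, -1) = 0
  height(26) = 1 + max(0, -1) = 1
  height(38) = 1 + max(1, -1) = 2
  height(20) = 1 + max(3, 2) = 4
Height = 4


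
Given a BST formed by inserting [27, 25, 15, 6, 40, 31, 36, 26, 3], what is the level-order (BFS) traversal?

Tree insertion order: [27, 25, 15, 6, 40, 31, 36, 26, 3]
Tree (level-order array): [27, 25, 40, 15, 26, 31, None, 6, None, None, None, None, 36, 3]
BFS from the root, enqueuing left then right child of each popped node:
  queue [27] -> pop 27, enqueue [25, 40], visited so far: [27]
  queue [25, 40] -> pop 25, enqueue [15, 26], visited so far: [27, 25]
  queue [40, 15, 26] -> pop 40, enqueue [31], visited so far: [27, 25, 40]
  queue [15, 26, 31] -> pop 15, enqueue [6], visited so far: [27, 25, 40, 15]
  queue [26, 31, 6] -> pop 26, enqueue [none], visited so far: [27, 25, 40, 15, 26]
  queue [31, 6] -> pop 31, enqueue [36], visited so far: [27, 25, 40, 15, 26, 31]
  queue [6, 36] -> pop 6, enqueue [3], visited so far: [27, 25, 40, 15, 26, 31, 6]
  queue [36, 3] -> pop 36, enqueue [none], visited so far: [27, 25, 40, 15, 26, 31, 6, 36]
  queue [3] -> pop 3, enqueue [none], visited so far: [27, 25, 40, 15, 26, 31, 6, 36, 3]
Result: [27, 25, 40, 15, 26, 31, 6, 36, 3]


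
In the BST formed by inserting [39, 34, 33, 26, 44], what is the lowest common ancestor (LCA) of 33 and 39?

Tree insertion order: [39, 34, 33, 26, 44]
Tree (level-order array): [39, 34, 44, 33, None, None, None, 26]
In a BST, the LCA of p=33, q=39 is the first node v on the
root-to-leaf path with p <= v <= q (go left if both < v, right if both > v).
Walk from root:
  at 39: 33 <= 39 <= 39, this is the LCA
LCA = 39


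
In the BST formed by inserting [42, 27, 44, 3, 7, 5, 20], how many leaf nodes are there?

Tree built from: [42, 27, 44, 3, 7, 5, 20]
Tree (level-order array): [42, 27, 44, 3, None, None, None, None, 7, 5, 20]
Rule: A leaf has 0 children.
Per-node child counts:
  node 42: 2 child(ren)
  node 27: 1 child(ren)
  node 3: 1 child(ren)
  node 7: 2 child(ren)
  node 5: 0 child(ren)
  node 20: 0 child(ren)
  node 44: 0 child(ren)
Matching nodes: [5, 20, 44]
Count of leaf nodes: 3


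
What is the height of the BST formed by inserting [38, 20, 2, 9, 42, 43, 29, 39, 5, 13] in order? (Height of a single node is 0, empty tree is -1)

Insertion order: [38, 20, 2, 9, 42, 43, 29, 39, 5, 13]
Tree (level-order array): [38, 20, 42, 2, 29, 39, 43, None, 9, None, None, None, None, None, None, 5, 13]
Compute height bottom-up (empty subtree = -1):
  height(5) = 1 + max(-1, -1) = 0
  height(13) = 1 + max(-1, -1) = 0
  height(9) = 1 + max(0, 0) = 1
  height(2) = 1 + max(-1, 1) = 2
  height(29) = 1 + max(-1, -1) = 0
  height(20) = 1 + max(2, 0) = 3
  height(39) = 1 + max(-1, -1) = 0
  height(43) = 1 + max(-1, -1) = 0
  height(42) = 1 + max(0, 0) = 1
  height(38) = 1 + max(3, 1) = 4
Height = 4


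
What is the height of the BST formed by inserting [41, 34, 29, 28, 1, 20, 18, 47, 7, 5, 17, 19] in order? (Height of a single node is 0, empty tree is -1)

Insertion order: [41, 34, 29, 28, 1, 20, 18, 47, 7, 5, 17, 19]
Tree (level-order array): [41, 34, 47, 29, None, None, None, 28, None, 1, None, None, 20, 18, None, 7, 19, 5, 17]
Compute height bottom-up (empty subtree = -1):
  height(5) = 1 + max(-1, -1) = 0
  height(17) = 1 + max(-1, -1) = 0
  height(7) = 1 + max(0, 0) = 1
  height(19) = 1 + max(-1, -1) = 0
  height(18) = 1 + max(1, 0) = 2
  height(20) = 1 + max(2, -1) = 3
  height(1) = 1 + max(-1, 3) = 4
  height(28) = 1 + max(4, -1) = 5
  height(29) = 1 + max(5, -1) = 6
  height(34) = 1 + max(6, -1) = 7
  height(47) = 1 + max(-1, -1) = 0
  height(41) = 1 + max(7, 0) = 8
Height = 8


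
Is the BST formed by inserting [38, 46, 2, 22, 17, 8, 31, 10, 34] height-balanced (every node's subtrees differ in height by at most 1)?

Tree (level-order array): [38, 2, 46, None, 22, None, None, 17, 31, 8, None, None, 34, None, 10]
Definition: a tree is height-balanced if, at every node, |h(left) - h(right)| <= 1 (empty subtree has height -1).
Bottom-up per-node check:
  node 10: h_left=-1, h_right=-1, diff=0 [OK], height=0
  node 8: h_left=-1, h_right=0, diff=1 [OK], height=1
  node 17: h_left=1, h_right=-1, diff=2 [FAIL (|1--1|=2 > 1)], height=2
  node 34: h_left=-1, h_right=-1, diff=0 [OK], height=0
  node 31: h_left=-1, h_right=0, diff=1 [OK], height=1
  node 22: h_left=2, h_right=1, diff=1 [OK], height=3
  node 2: h_left=-1, h_right=3, diff=4 [FAIL (|-1-3|=4 > 1)], height=4
  node 46: h_left=-1, h_right=-1, diff=0 [OK], height=0
  node 38: h_left=4, h_right=0, diff=4 [FAIL (|4-0|=4 > 1)], height=5
Node 17 violates the condition: |1 - -1| = 2 > 1.
Result: Not balanced


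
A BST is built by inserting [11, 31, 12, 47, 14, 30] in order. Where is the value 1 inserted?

Starting tree (level order): [11, None, 31, 12, 47, None, 14, None, None, None, 30]
Insertion path: 11
Result: insert 1 as left child of 11
Final tree (level order): [11, 1, 31, None, None, 12, 47, None, 14, None, None, None, 30]


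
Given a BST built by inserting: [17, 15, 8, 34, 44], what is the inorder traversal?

Tree insertion order: [17, 15, 8, 34, 44]
Tree (level-order array): [17, 15, 34, 8, None, None, 44]
Inorder traversal: [8, 15, 17, 34, 44]


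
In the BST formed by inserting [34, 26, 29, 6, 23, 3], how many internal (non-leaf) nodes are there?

Tree built from: [34, 26, 29, 6, 23, 3]
Tree (level-order array): [34, 26, None, 6, 29, 3, 23]
Rule: An internal node has at least one child.
Per-node child counts:
  node 34: 1 child(ren)
  node 26: 2 child(ren)
  node 6: 2 child(ren)
  node 3: 0 child(ren)
  node 23: 0 child(ren)
  node 29: 0 child(ren)
Matching nodes: [34, 26, 6]
Count of internal (non-leaf) nodes: 3


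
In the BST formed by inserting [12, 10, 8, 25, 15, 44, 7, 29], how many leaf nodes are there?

Tree built from: [12, 10, 8, 25, 15, 44, 7, 29]
Tree (level-order array): [12, 10, 25, 8, None, 15, 44, 7, None, None, None, 29]
Rule: A leaf has 0 children.
Per-node child counts:
  node 12: 2 child(ren)
  node 10: 1 child(ren)
  node 8: 1 child(ren)
  node 7: 0 child(ren)
  node 25: 2 child(ren)
  node 15: 0 child(ren)
  node 44: 1 child(ren)
  node 29: 0 child(ren)
Matching nodes: [7, 15, 29]
Count of leaf nodes: 3


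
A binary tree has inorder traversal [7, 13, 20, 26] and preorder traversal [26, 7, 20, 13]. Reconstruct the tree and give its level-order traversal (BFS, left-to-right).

Inorder:  [7, 13, 20, 26]
Preorder: [26, 7, 20, 13]
Algorithm: preorder visits root first, so consume preorder in order;
for each root, split the current inorder slice at that value into
left-subtree inorder and right-subtree inorder, then recurse.
Recursive splits:
  root=26; inorder splits into left=[7, 13, 20], right=[]
  root=7; inorder splits into left=[], right=[13, 20]
  root=20; inorder splits into left=[13], right=[]
  root=13; inorder splits into left=[], right=[]
Reconstructed level-order: [26, 7, 20, 13]


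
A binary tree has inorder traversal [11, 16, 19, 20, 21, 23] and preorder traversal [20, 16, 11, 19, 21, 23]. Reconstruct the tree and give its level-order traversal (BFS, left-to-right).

Inorder:  [11, 16, 19, 20, 21, 23]
Preorder: [20, 16, 11, 19, 21, 23]
Algorithm: preorder visits root first, so consume preorder in order;
for each root, split the current inorder slice at that value into
left-subtree inorder and right-subtree inorder, then recurse.
Recursive splits:
  root=20; inorder splits into left=[11, 16, 19], right=[21, 23]
  root=16; inorder splits into left=[11], right=[19]
  root=11; inorder splits into left=[], right=[]
  root=19; inorder splits into left=[], right=[]
  root=21; inorder splits into left=[], right=[23]
  root=23; inorder splits into left=[], right=[]
Reconstructed level-order: [20, 16, 21, 11, 19, 23]


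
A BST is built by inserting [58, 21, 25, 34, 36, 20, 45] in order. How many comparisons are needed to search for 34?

Search path for 34: 58 -> 21 -> 25 -> 34
Found: True
Comparisons: 4


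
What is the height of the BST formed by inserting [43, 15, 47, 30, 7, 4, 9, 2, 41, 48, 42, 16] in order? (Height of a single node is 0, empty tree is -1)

Insertion order: [43, 15, 47, 30, 7, 4, 9, 2, 41, 48, 42, 16]
Tree (level-order array): [43, 15, 47, 7, 30, None, 48, 4, 9, 16, 41, None, None, 2, None, None, None, None, None, None, 42]
Compute height bottom-up (empty subtree = -1):
  height(2) = 1 + max(-1, -1) = 0
  height(4) = 1 + max(0, -1) = 1
  height(9) = 1 + max(-1, -1) = 0
  height(7) = 1 + max(1, 0) = 2
  height(16) = 1 + max(-1, -1) = 0
  height(42) = 1 + max(-1, -1) = 0
  height(41) = 1 + max(-1, 0) = 1
  height(30) = 1 + max(0, 1) = 2
  height(15) = 1 + max(2, 2) = 3
  height(48) = 1 + max(-1, -1) = 0
  height(47) = 1 + max(-1, 0) = 1
  height(43) = 1 + max(3, 1) = 4
Height = 4


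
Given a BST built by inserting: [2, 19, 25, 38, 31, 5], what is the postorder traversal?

Tree insertion order: [2, 19, 25, 38, 31, 5]
Tree (level-order array): [2, None, 19, 5, 25, None, None, None, 38, 31]
Postorder traversal: [5, 31, 38, 25, 19, 2]


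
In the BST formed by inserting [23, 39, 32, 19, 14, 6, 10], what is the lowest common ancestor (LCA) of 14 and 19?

Tree insertion order: [23, 39, 32, 19, 14, 6, 10]
Tree (level-order array): [23, 19, 39, 14, None, 32, None, 6, None, None, None, None, 10]
In a BST, the LCA of p=14, q=19 is the first node v on the
root-to-leaf path with p <= v <= q (go left if both < v, right if both > v).
Walk from root:
  at 23: both 14 and 19 < 23, go left
  at 19: 14 <= 19 <= 19, this is the LCA
LCA = 19


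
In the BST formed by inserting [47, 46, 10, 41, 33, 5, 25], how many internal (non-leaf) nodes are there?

Tree built from: [47, 46, 10, 41, 33, 5, 25]
Tree (level-order array): [47, 46, None, 10, None, 5, 41, None, None, 33, None, 25]
Rule: An internal node has at least one child.
Per-node child counts:
  node 47: 1 child(ren)
  node 46: 1 child(ren)
  node 10: 2 child(ren)
  node 5: 0 child(ren)
  node 41: 1 child(ren)
  node 33: 1 child(ren)
  node 25: 0 child(ren)
Matching nodes: [47, 46, 10, 41, 33]
Count of internal (non-leaf) nodes: 5


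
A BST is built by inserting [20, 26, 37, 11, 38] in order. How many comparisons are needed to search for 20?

Search path for 20: 20
Found: True
Comparisons: 1


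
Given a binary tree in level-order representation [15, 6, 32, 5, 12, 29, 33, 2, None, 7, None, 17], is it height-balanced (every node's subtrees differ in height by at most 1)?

Tree (level-order array): [15, 6, 32, 5, 12, 29, 33, 2, None, 7, None, 17]
Definition: a tree is height-balanced if, at every node, |h(left) - h(right)| <= 1 (empty subtree has height -1).
Bottom-up per-node check:
  node 2: h_left=-1, h_right=-1, diff=0 [OK], height=0
  node 5: h_left=0, h_right=-1, diff=1 [OK], height=1
  node 7: h_left=-1, h_right=-1, diff=0 [OK], height=0
  node 12: h_left=0, h_right=-1, diff=1 [OK], height=1
  node 6: h_left=1, h_right=1, diff=0 [OK], height=2
  node 17: h_left=-1, h_right=-1, diff=0 [OK], height=0
  node 29: h_left=0, h_right=-1, diff=1 [OK], height=1
  node 33: h_left=-1, h_right=-1, diff=0 [OK], height=0
  node 32: h_left=1, h_right=0, diff=1 [OK], height=2
  node 15: h_left=2, h_right=2, diff=0 [OK], height=3
All nodes satisfy the balance condition.
Result: Balanced


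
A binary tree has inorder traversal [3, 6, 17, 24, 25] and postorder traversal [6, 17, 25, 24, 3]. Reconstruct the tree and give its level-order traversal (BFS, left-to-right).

Inorder:   [3, 6, 17, 24, 25]
Postorder: [6, 17, 25, 24, 3]
Algorithm: postorder visits root last, so walk postorder right-to-left;
each value is the root of the current inorder slice — split it at that
value, recurse on the right subtree first, then the left.
Recursive splits:
  root=3; inorder splits into left=[], right=[6, 17, 24, 25]
  root=24; inorder splits into left=[6, 17], right=[25]
  root=25; inorder splits into left=[], right=[]
  root=17; inorder splits into left=[6], right=[]
  root=6; inorder splits into left=[], right=[]
Reconstructed level-order: [3, 24, 17, 25, 6]


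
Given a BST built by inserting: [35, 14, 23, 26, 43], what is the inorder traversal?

Tree insertion order: [35, 14, 23, 26, 43]
Tree (level-order array): [35, 14, 43, None, 23, None, None, None, 26]
Inorder traversal: [14, 23, 26, 35, 43]


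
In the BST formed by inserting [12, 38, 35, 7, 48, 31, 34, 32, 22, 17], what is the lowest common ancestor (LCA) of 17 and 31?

Tree insertion order: [12, 38, 35, 7, 48, 31, 34, 32, 22, 17]
Tree (level-order array): [12, 7, 38, None, None, 35, 48, 31, None, None, None, 22, 34, 17, None, 32]
In a BST, the LCA of p=17, q=31 is the first node v on the
root-to-leaf path with p <= v <= q (go left if both < v, right if both > v).
Walk from root:
  at 12: both 17 and 31 > 12, go right
  at 38: both 17 and 31 < 38, go left
  at 35: both 17 and 31 < 35, go left
  at 31: 17 <= 31 <= 31, this is the LCA
LCA = 31


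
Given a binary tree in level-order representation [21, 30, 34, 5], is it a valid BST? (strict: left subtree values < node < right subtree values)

Level-order array: [21, 30, 34, 5]
Validate using subtree bounds (lo, hi): at each node, require lo < value < hi,
then recurse left with hi=value and right with lo=value.
Preorder trace (stopping at first violation):
  at node 21 with bounds (-inf, +inf): OK
  at node 30 with bounds (-inf, 21): VIOLATION
Node 30 violates its bound: not (-inf < 30 < 21).
Result: Not a valid BST


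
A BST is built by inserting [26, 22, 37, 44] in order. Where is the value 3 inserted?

Starting tree (level order): [26, 22, 37, None, None, None, 44]
Insertion path: 26 -> 22
Result: insert 3 as left child of 22
Final tree (level order): [26, 22, 37, 3, None, None, 44]


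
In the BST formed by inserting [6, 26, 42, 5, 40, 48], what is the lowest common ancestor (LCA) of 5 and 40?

Tree insertion order: [6, 26, 42, 5, 40, 48]
Tree (level-order array): [6, 5, 26, None, None, None, 42, 40, 48]
In a BST, the LCA of p=5, q=40 is the first node v on the
root-to-leaf path with p <= v <= q (go left if both < v, right if both > v).
Walk from root:
  at 6: 5 <= 6 <= 40, this is the LCA
LCA = 6


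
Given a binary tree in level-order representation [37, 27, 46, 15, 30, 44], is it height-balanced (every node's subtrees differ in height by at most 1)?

Tree (level-order array): [37, 27, 46, 15, 30, 44]
Definition: a tree is height-balanced if, at every node, |h(left) - h(right)| <= 1 (empty subtree has height -1).
Bottom-up per-node check:
  node 15: h_left=-1, h_right=-1, diff=0 [OK], height=0
  node 30: h_left=-1, h_right=-1, diff=0 [OK], height=0
  node 27: h_left=0, h_right=0, diff=0 [OK], height=1
  node 44: h_left=-1, h_right=-1, diff=0 [OK], height=0
  node 46: h_left=0, h_right=-1, diff=1 [OK], height=1
  node 37: h_left=1, h_right=1, diff=0 [OK], height=2
All nodes satisfy the balance condition.
Result: Balanced


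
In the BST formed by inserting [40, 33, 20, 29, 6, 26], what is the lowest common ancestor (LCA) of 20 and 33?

Tree insertion order: [40, 33, 20, 29, 6, 26]
Tree (level-order array): [40, 33, None, 20, None, 6, 29, None, None, 26]
In a BST, the LCA of p=20, q=33 is the first node v on the
root-to-leaf path with p <= v <= q (go left if both < v, right if both > v).
Walk from root:
  at 40: both 20 and 33 < 40, go left
  at 33: 20 <= 33 <= 33, this is the LCA
LCA = 33


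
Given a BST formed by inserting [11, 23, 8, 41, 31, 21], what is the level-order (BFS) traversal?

Tree insertion order: [11, 23, 8, 41, 31, 21]
Tree (level-order array): [11, 8, 23, None, None, 21, 41, None, None, 31]
BFS from the root, enqueuing left then right child of each popped node:
  queue [11] -> pop 11, enqueue [8, 23], visited so far: [11]
  queue [8, 23] -> pop 8, enqueue [none], visited so far: [11, 8]
  queue [23] -> pop 23, enqueue [21, 41], visited so far: [11, 8, 23]
  queue [21, 41] -> pop 21, enqueue [none], visited so far: [11, 8, 23, 21]
  queue [41] -> pop 41, enqueue [31], visited so far: [11, 8, 23, 21, 41]
  queue [31] -> pop 31, enqueue [none], visited so far: [11, 8, 23, 21, 41, 31]
Result: [11, 8, 23, 21, 41, 31]


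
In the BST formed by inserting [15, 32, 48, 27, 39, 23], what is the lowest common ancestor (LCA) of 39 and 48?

Tree insertion order: [15, 32, 48, 27, 39, 23]
Tree (level-order array): [15, None, 32, 27, 48, 23, None, 39]
In a BST, the LCA of p=39, q=48 is the first node v on the
root-to-leaf path with p <= v <= q (go left if both < v, right if both > v).
Walk from root:
  at 15: both 39 and 48 > 15, go right
  at 32: both 39 and 48 > 32, go right
  at 48: 39 <= 48 <= 48, this is the LCA
LCA = 48


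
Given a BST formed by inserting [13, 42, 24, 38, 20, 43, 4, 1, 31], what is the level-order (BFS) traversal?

Tree insertion order: [13, 42, 24, 38, 20, 43, 4, 1, 31]
Tree (level-order array): [13, 4, 42, 1, None, 24, 43, None, None, 20, 38, None, None, None, None, 31]
BFS from the root, enqueuing left then right child of each popped node:
  queue [13] -> pop 13, enqueue [4, 42], visited so far: [13]
  queue [4, 42] -> pop 4, enqueue [1], visited so far: [13, 4]
  queue [42, 1] -> pop 42, enqueue [24, 43], visited so far: [13, 4, 42]
  queue [1, 24, 43] -> pop 1, enqueue [none], visited so far: [13, 4, 42, 1]
  queue [24, 43] -> pop 24, enqueue [20, 38], visited so far: [13, 4, 42, 1, 24]
  queue [43, 20, 38] -> pop 43, enqueue [none], visited so far: [13, 4, 42, 1, 24, 43]
  queue [20, 38] -> pop 20, enqueue [none], visited so far: [13, 4, 42, 1, 24, 43, 20]
  queue [38] -> pop 38, enqueue [31], visited so far: [13, 4, 42, 1, 24, 43, 20, 38]
  queue [31] -> pop 31, enqueue [none], visited so far: [13, 4, 42, 1, 24, 43, 20, 38, 31]
Result: [13, 4, 42, 1, 24, 43, 20, 38, 31]


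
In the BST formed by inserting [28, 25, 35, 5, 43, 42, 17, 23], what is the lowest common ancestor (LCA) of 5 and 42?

Tree insertion order: [28, 25, 35, 5, 43, 42, 17, 23]
Tree (level-order array): [28, 25, 35, 5, None, None, 43, None, 17, 42, None, None, 23]
In a BST, the LCA of p=5, q=42 is the first node v on the
root-to-leaf path with p <= v <= q (go left if both < v, right if both > v).
Walk from root:
  at 28: 5 <= 28 <= 42, this is the LCA
LCA = 28


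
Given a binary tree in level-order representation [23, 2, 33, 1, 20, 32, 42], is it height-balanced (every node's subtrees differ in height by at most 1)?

Tree (level-order array): [23, 2, 33, 1, 20, 32, 42]
Definition: a tree is height-balanced if, at every node, |h(left) - h(right)| <= 1 (empty subtree has height -1).
Bottom-up per-node check:
  node 1: h_left=-1, h_right=-1, diff=0 [OK], height=0
  node 20: h_left=-1, h_right=-1, diff=0 [OK], height=0
  node 2: h_left=0, h_right=0, diff=0 [OK], height=1
  node 32: h_left=-1, h_right=-1, diff=0 [OK], height=0
  node 42: h_left=-1, h_right=-1, diff=0 [OK], height=0
  node 33: h_left=0, h_right=0, diff=0 [OK], height=1
  node 23: h_left=1, h_right=1, diff=0 [OK], height=2
All nodes satisfy the balance condition.
Result: Balanced


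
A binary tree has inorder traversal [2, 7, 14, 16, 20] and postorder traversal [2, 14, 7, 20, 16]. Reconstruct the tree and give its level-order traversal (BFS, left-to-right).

Inorder:   [2, 7, 14, 16, 20]
Postorder: [2, 14, 7, 20, 16]
Algorithm: postorder visits root last, so walk postorder right-to-left;
each value is the root of the current inorder slice — split it at that
value, recurse on the right subtree first, then the left.
Recursive splits:
  root=16; inorder splits into left=[2, 7, 14], right=[20]
  root=20; inorder splits into left=[], right=[]
  root=7; inorder splits into left=[2], right=[14]
  root=14; inorder splits into left=[], right=[]
  root=2; inorder splits into left=[], right=[]
Reconstructed level-order: [16, 7, 20, 2, 14]


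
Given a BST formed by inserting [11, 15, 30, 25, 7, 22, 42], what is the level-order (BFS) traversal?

Tree insertion order: [11, 15, 30, 25, 7, 22, 42]
Tree (level-order array): [11, 7, 15, None, None, None, 30, 25, 42, 22]
BFS from the root, enqueuing left then right child of each popped node:
  queue [11] -> pop 11, enqueue [7, 15], visited so far: [11]
  queue [7, 15] -> pop 7, enqueue [none], visited so far: [11, 7]
  queue [15] -> pop 15, enqueue [30], visited so far: [11, 7, 15]
  queue [30] -> pop 30, enqueue [25, 42], visited so far: [11, 7, 15, 30]
  queue [25, 42] -> pop 25, enqueue [22], visited so far: [11, 7, 15, 30, 25]
  queue [42, 22] -> pop 42, enqueue [none], visited so far: [11, 7, 15, 30, 25, 42]
  queue [22] -> pop 22, enqueue [none], visited so far: [11, 7, 15, 30, 25, 42, 22]
Result: [11, 7, 15, 30, 25, 42, 22]


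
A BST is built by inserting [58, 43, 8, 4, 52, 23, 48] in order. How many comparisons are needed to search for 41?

Search path for 41: 58 -> 43 -> 8 -> 23
Found: False
Comparisons: 4


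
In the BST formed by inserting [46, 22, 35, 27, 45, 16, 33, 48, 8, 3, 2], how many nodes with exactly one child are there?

Tree built from: [46, 22, 35, 27, 45, 16, 33, 48, 8, 3, 2]
Tree (level-order array): [46, 22, 48, 16, 35, None, None, 8, None, 27, 45, 3, None, None, 33, None, None, 2]
Rule: These are nodes with exactly 1 non-null child.
Per-node child counts:
  node 46: 2 child(ren)
  node 22: 2 child(ren)
  node 16: 1 child(ren)
  node 8: 1 child(ren)
  node 3: 1 child(ren)
  node 2: 0 child(ren)
  node 35: 2 child(ren)
  node 27: 1 child(ren)
  node 33: 0 child(ren)
  node 45: 0 child(ren)
  node 48: 0 child(ren)
Matching nodes: [16, 8, 3, 27]
Count of nodes with exactly one child: 4


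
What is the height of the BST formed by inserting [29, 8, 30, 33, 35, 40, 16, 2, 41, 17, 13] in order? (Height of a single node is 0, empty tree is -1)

Insertion order: [29, 8, 30, 33, 35, 40, 16, 2, 41, 17, 13]
Tree (level-order array): [29, 8, 30, 2, 16, None, 33, None, None, 13, 17, None, 35, None, None, None, None, None, 40, None, 41]
Compute height bottom-up (empty subtree = -1):
  height(2) = 1 + max(-1, -1) = 0
  height(13) = 1 + max(-1, -1) = 0
  height(17) = 1 + max(-1, -1) = 0
  height(16) = 1 + max(0, 0) = 1
  height(8) = 1 + max(0, 1) = 2
  height(41) = 1 + max(-1, -1) = 0
  height(40) = 1 + max(-1, 0) = 1
  height(35) = 1 + max(-1, 1) = 2
  height(33) = 1 + max(-1, 2) = 3
  height(30) = 1 + max(-1, 3) = 4
  height(29) = 1 + max(2, 4) = 5
Height = 5


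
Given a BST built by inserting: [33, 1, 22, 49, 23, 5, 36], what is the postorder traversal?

Tree insertion order: [33, 1, 22, 49, 23, 5, 36]
Tree (level-order array): [33, 1, 49, None, 22, 36, None, 5, 23]
Postorder traversal: [5, 23, 22, 1, 36, 49, 33]


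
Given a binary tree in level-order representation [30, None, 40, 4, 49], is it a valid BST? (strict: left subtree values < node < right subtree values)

Level-order array: [30, None, 40, 4, 49]
Validate using subtree bounds (lo, hi): at each node, require lo < value < hi,
then recurse left with hi=value and right with lo=value.
Preorder trace (stopping at first violation):
  at node 30 with bounds (-inf, +inf): OK
  at node 40 with bounds (30, +inf): OK
  at node 4 with bounds (30, 40): VIOLATION
Node 4 violates its bound: not (30 < 4 < 40).
Result: Not a valid BST


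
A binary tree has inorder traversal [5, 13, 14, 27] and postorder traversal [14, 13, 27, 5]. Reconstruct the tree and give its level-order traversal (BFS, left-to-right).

Inorder:   [5, 13, 14, 27]
Postorder: [14, 13, 27, 5]
Algorithm: postorder visits root last, so walk postorder right-to-left;
each value is the root of the current inorder slice — split it at that
value, recurse on the right subtree first, then the left.
Recursive splits:
  root=5; inorder splits into left=[], right=[13, 14, 27]
  root=27; inorder splits into left=[13, 14], right=[]
  root=13; inorder splits into left=[], right=[14]
  root=14; inorder splits into left=[], right=[]
Reconstructed level-order: [5, 27, 13, 14]


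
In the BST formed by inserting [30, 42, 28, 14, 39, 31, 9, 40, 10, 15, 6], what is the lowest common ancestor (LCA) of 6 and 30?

Tree insertion order: [30, 42, 28, 14, 39, 31, 9, 40, 10, 15, 6]
Tree (level-order array): [30, 28, 42, 14, None, 39, None, 9, 15, 31, 40, 6, 10]
In a BST, the LCA of p=6, q=30 is the first node v on the
root-to-leaf path with p <= v <= q (go left if both < v, right if both > v).
Walk from root:
  at 30: 6 <= 30 <= 30, this is the LCA
LCA = 30


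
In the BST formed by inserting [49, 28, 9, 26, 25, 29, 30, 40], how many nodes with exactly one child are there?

Tree built from: [49, 28, 9, 26, 25, 29, 30, 40]
Tree (level-order array): [49, 28, None, 9, 29, None, 26, None, 30, 25, None, None, 40]
Rule: These are nodes with exactly 1 non-null child.
Per-node child counts:
  node 49: 1 child(ren)
  node 28: 2 child(ren)
  node 9: 1 child(ren)
  node 26: 1 child(ren)
  node 25: 0 child(ren)
  node 29: 1 child(ren)
  node 30: 1 child(ren)
  node 40: 0 child(ren)
Matching nodes: [49, 9, 26, 29, 30]
Count of nodes with exactly one child: 5


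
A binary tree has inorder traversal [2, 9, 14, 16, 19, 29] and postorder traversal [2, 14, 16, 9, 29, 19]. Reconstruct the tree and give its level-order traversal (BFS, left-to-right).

Inorder:   [2, 9, 14, 16, 19, 29]
Postorder: [2, 14, 16, 9, 29, 19]
Algorithm: postorder visits root last, so walk postorder right-to-left;
each value is the root of the current inorder slice — split it at that
value, recurse on the right subtree first, then the left.
Recursive splits:
  root=19; inorder splits into left=[2, 9, 14, 16], right=[29]
  root=29; inorder splits into left=[], right=[]
  root=9; inorder splits into left=[2], right=[14, 16]
  root=16; inorder splits into left=[14], right=[]
  root=14; inorder splits into left=[], right=[]
  root=2; inorder splits into left=[], right=[]
Reconstructed level-order: [19, 9, 29, 2, 16, 14]


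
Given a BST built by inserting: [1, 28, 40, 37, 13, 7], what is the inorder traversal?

Tree insertion order: [1, 28, 40, 37, 13, 7]
Tree (level-order array): [1, None, 28, 13, 40, 7, None, 37]
Inorder traversal: [1, 7, 13, 28, 37, 40]


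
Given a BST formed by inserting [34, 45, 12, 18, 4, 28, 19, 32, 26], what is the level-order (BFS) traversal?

Tree insertion order: [34, 45, 12, 18, 4, 28, 19, 32, 26]
Tree (level-order array): [34, 12, 45, 4, 18, None, None, None, None, None, 28, 19, 32, None, 26]
BFS from the root, enqueuing left then right child of each popped node:
  queue [34] -> pop 34, enqueue [12, 45], visited so far: [34]
  queue [12, 45] -> pop 12, enqueue [4, 18], visited so far: [34, 12]
  queue [45, 4, 18] -> pop 45, enqueue [none], visited so far: [34, 12, 45]
  queue [4, 18] -> pop 4, enqueue [none], visited so far: [34, 12, 45, 4]
  queue [18] -> pop 18, enqueue [28], visited so far: [34, 12, 45, 4, 18]
  queue [28] -> pop 28, enqueue [19, 32], visited so far: [34, 12, 45, 4, 18, 28]
  queue [19, 32] -> pop 19, enqueue [26], visited so far: [34, 12, 45, 4, 18, 28, 19]
  queue [32, 26] -> pop 32, enqueue [none], visited so far: [34, 12, 45, 4, 18, 28, 19, 32]
  queue [26] -> pop 26, enqueue [none], visited so far: [34, 12, 45, 4, 18, 28, 19, 32, 26]
Result: [34, 12, 45, 4, 18, 28, 19, 32, 26]


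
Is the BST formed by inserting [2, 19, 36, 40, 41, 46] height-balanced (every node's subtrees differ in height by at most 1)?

Tree (level-order array): [2, None, 19, None, 36, None, 40, None, 41, None, 46]
Definition: a tree is height-balanced if, at every node, |h(left) - h(right)| <= 1 (empty subtree has height -1).
Bottom-up per-node check:
  node 46: h_left=-1, h_right=-1, diff=0 [OK], height=0
  node 41: h_left=-1, h_right=0, diff=1 [OK], height=1
  node 40: h_left=-1, h_right=1, diff=2 [FAIL (|-1-1|=2 > 1)], height=2
  node 36: h_left=-1, h_right=2, diff=3 [FAIL (|-1-2|=3 > 1)], height=3
  node 19: h_left=-1, h_right=3, diff=4 [FAIL (|-1-3|=4 > 1)], height=4
  node 2: h_left=-1, h_right=4, diff=5 [FAIL (|-1-4|=5 > 1)], height=5
Node 40 violates the condition: |-1 - 1| = 2 > 1.
Result: Not balanced


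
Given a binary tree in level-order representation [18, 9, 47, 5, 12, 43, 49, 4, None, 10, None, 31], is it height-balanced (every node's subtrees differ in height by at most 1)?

Tree (level-order array): [18, 9, 47, 5, 12, 43, 49, 4, None, 10, None, 31]
Definition: a tree is height-balanced if, at every node, |h(left) - h(right)| <= 1 (empty subtree has height -1).
Bottom-up per-node check:
  node 4: h_left=-1, h_right=-1, diff=0 [OK], height=0
  node 5: h_left=0, h_right=-1, diff=1 [OK], height=1
  node 10: h_left=-1, h_right=-1, diff=0 [OK], height=0
  node 12: h_left=0, h_right=-1, diff=1 [OK], height=1
  node 9: h_left=1, h_right=1, diff=0 [OK], height=2
  node 31: h_left=-1, h_right=-1, diff=0 [OK], height=0
  node 43: h_left=0, h_right=-1, diff=1 [OK], height=1
  node 49: h_left=-1, h_right=-1, diff=0 [OK], height=0
  node 47: h_left=1, h_right=0, diff=1 [OK], height=2
  node 18: h_left=2, h_right=2, diff=0 [OK], height=3
All nodes satisfy the balance condition.
Result: Balanced
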